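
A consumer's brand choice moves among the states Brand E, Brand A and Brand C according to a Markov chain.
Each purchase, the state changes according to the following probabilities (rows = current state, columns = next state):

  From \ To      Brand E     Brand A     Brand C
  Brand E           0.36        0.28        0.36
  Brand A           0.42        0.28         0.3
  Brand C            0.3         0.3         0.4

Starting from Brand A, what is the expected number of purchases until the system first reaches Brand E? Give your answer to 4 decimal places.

Let t(s) be the expected number of purchases to first reach Brand E from state s, with t(Brand E) = 0. Conditioning on the first purchase:
t(Brand A) = 1 + 0.28·t(Brand A) + 0.3·t(Brand C)
t(Brand C) = 1 + 0.3·t(Brand A) + 0.4·t(Brand C)
Solving: t(Brand A) = 2.6316, t(Brand C) = 2.9825.
Expected purchases from Brand A to Brand E: 2.6316.

2.6316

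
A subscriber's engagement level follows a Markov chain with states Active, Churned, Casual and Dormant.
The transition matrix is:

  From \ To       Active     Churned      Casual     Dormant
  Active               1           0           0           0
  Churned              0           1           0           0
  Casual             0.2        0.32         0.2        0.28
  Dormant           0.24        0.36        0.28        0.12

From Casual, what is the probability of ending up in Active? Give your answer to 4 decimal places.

0.3887

Let h(s) be the probability of absorption at Active starting from transient state s. Then h(Active) = 1 and h(Churned) = 0. By first-step analysis:
h(Casual) = 0.2·1 + 0.32·0 + 0.2·h(Casual) + 0.28·h(Dormant)
h(Dormant) = 0.24·1 + 0.36·0 + 0.28·h(Casual) + 0.12·h(Dormant)
Solving: h(Casual) = 0.3887, h(Dormant) = 0.3964.
Starting from Casual, the probability is 0.3887.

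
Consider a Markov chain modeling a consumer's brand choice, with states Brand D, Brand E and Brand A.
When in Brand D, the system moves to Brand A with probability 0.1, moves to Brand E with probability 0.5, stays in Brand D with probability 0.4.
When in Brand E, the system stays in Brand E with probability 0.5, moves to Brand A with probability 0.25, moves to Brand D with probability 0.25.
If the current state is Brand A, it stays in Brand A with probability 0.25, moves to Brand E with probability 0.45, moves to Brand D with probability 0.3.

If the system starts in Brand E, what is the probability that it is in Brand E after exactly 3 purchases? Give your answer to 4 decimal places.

0.4894

Propagate the distribution vector 3 purchases from Brand E.
After 0 purchases: (0.0000, 1.0000, 0.0000)
After 1 purchase: (0.2500, 0.5000, 0.2500)
After 2 purchases: (0.3000, 0.4875, 0.2125)
After 3 purchases: (0.3056, 0.4894, 0.2050)
P(in Brand E after 3 purchases) = 0.4894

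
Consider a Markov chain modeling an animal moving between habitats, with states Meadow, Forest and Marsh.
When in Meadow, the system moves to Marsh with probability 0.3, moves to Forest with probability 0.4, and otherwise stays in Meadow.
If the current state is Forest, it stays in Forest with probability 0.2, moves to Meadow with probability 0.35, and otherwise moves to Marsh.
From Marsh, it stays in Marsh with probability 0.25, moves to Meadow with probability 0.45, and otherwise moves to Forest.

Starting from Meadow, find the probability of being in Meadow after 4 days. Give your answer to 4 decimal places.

Propagate the distribution vector 4 days from Meadow.
After 0 days: (1.0000, 0.0000, 0.0000)
After 1 day: (0.3000, 0.4000, 0.3000)
After 2 days: (0.3650, 0.2900, 0.3450)
After 3 days: (0.3663, 0.3075, 0.3263)
After 4 days: (0.3643, 0.3059, 0.3298)
P(in Meadow after 4 days) = 0.3643

0.3643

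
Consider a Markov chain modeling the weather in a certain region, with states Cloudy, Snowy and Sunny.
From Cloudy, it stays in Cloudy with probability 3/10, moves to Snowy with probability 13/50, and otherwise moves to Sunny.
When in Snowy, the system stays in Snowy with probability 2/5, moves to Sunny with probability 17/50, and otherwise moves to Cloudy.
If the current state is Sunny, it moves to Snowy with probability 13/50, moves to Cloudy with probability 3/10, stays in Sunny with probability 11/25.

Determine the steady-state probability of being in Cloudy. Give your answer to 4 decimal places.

0.2879

Let the stationary distribution be π with π = πP and π_1 + π_2 + π_3 = 1.
π_1 = 0.3·π_1 + 0.26·π_2 + 0.3·π_3
π_2 = 0.26·π_1 + 0.4·π_2 + 0.26·π_3
Solving with the normalization constraint gives π = (0.2879, 0.3023, 0.4098).
So the stationary probability of Cloudy is 0.2879.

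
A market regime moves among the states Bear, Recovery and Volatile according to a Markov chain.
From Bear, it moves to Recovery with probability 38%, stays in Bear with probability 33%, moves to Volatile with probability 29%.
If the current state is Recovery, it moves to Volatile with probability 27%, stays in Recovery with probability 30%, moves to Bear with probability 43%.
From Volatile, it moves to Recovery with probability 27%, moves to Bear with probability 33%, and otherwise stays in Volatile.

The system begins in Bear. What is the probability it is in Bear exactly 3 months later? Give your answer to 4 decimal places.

Propagate the distribution vector 3 months from Bear.
After 0 months: (1.0000, 0.0000, 0.0000)
After 1 month: (0.3300, 0.3800, 0.2900)
After 2 months: (0.3680, 0.3177, 0.3143)
After 3 months: (0.3618, 0.3200, 0.3182)
P(in Bear after 3 months) = 0.3618

0.3618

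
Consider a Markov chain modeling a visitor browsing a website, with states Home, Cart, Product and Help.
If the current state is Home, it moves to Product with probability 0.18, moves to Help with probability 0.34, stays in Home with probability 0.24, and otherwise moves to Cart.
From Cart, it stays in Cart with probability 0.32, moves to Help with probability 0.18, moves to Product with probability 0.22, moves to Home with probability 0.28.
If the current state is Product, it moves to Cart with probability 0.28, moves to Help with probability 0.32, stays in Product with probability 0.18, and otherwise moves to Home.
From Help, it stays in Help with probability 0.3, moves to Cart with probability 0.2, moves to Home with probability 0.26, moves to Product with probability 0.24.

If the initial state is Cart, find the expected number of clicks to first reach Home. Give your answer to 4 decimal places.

3.8131

Let t(s) be the expected number of clicks to first reach Home from state s, with t(Home) = 0. Conditioning on the first click:
t(Cart) = 1 + 0.32·t(Cart) + 0.22·t(Product) + 0.18·t(Help)
t(Product) = 1 + 0.28·t(Cart) + 0.18·t(Product) + 0.32·t(Help)
t(Help) = 1 + 0.2·t(Cart) + 0.24·t(Product) + 0.3·t(Help)
Solving: t(Cart) = 3.8131, t(Product) = 4.0455, t(Help) = 3.9050.
Expected clicks from Cart to Home: 3.8131.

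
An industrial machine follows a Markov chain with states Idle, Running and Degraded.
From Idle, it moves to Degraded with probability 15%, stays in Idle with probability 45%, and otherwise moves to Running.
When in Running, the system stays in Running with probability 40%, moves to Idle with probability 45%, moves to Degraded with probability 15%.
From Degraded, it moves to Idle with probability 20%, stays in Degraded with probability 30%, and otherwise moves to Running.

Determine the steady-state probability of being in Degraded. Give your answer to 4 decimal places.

0.1765

Let the stationary distribution be π with π = πP and π_1 + π_2 + π_3 = 1.
π_1 = 0.45·π_1 + 0.45·π_2 + 0.2·π_3
π_2 = 0.4·π_1 + 0.4·π_2 + 0.5·π_3
Solving with the normalization constraint gives π = (0.4059, 0.4176, 0.1765).
So the stationary probability of Degraded is 0.1765.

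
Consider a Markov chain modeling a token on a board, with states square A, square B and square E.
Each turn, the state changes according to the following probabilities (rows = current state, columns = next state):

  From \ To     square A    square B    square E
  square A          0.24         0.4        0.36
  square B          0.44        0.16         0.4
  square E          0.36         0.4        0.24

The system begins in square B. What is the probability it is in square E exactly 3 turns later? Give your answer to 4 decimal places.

0.3363

Propagate the distribution vector 3 turns from square B.
After 0 turns: (0.0000, 1.0000, 0.0000)
After 1 turn: (0.4400, 0.1600, 0.4000)
After 2 turns: (0.3200, 0.3616, 0.3184)
After 3 turns: (0.3505, 0.3132, 0.3363)
P(in square E after 3 turns) = 0.3363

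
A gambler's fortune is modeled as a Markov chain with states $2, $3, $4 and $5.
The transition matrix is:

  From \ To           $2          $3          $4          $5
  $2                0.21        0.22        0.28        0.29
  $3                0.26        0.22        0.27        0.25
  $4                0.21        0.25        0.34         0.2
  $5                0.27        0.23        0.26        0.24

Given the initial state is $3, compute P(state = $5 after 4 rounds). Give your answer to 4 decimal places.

0.2425

Propagate the distribution vector 4 rounds from $3.
After 0 rounds: (0.0000, 1.0000, 0.0000, 0.0000)
After 1 round: (0.2600, 0.2200, 0.2700, 0.2500)
After 2 rounds: (0.2360, 0.2306, 0.2890, 0.2444)
After 3 rounds: (0.2362, 0.2311, 0.2901, 0.2425)
After 4 rounds: (0.2361, 0.2311, 0.2902, 0.2425)
P(in $5 after 4 rounds) = 0.2425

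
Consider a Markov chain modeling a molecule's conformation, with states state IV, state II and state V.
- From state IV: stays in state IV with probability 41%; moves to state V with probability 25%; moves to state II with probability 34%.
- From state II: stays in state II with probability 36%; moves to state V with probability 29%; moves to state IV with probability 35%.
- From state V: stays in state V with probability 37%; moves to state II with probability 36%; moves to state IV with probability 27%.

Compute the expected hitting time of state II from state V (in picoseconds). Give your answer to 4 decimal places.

2.8271

Let t(s) be the expected number of picoseconds to first reach state II from state s, with t(state II) = 0. Conditioning on the first picosecond:
t(state IV) = 1 + 0.41·t(state IV) + 0.25·t(state V)
t(state V) = 1 + 0.27·t(state IV) + 0.37·t(state V)
Solving: t(state IV) = 2.8928, t(state V) = 2.8271.
Expected picoseconds from state V to state II: 2.8271.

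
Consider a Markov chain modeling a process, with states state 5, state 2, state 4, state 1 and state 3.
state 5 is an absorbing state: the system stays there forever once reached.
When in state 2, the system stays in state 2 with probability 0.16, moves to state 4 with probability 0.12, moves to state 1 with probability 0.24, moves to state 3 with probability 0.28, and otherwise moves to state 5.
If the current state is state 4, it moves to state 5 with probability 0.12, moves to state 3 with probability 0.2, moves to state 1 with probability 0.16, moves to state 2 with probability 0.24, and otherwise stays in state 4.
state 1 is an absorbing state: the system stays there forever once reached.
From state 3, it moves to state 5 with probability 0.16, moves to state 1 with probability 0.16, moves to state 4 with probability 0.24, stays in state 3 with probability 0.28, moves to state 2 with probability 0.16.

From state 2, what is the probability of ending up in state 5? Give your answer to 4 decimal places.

0.4613

Let h(s) be the probability of absorption at state 5 starting from transient state s. Then h(state 5) = 1 and h(state 1) = 0. By first-step analysis:
h(state 2) = 0.2·1 + 0.16·h(state 2) + 0.12·h(state 4) + 0.24·0 + 0.28·h(state 3)
h(state 4) = 0.12·1 + 0.24·h(state 2) + 0.28·h(state 4) + 0.16·0 + 0.2·h(state 3)
h(state 3) = 0.16·1 + 0.16·h(state 2) + 0.24·h(state 4) + 0.16·0 + 0.28·h(state 3)
Solving: h(state 2) = 0.4613, h(state 4) = 0.4525, h(state 3) = 0.4756.
Starting from state 2, the probability is 0.4613.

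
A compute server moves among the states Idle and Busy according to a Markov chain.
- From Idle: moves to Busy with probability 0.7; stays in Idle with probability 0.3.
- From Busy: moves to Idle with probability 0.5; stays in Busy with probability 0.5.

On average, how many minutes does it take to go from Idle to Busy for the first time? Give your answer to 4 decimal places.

Let t(s) be the expected number of minutes to first reach Busy from state s, with t(Busy) = 0. Conditioning on the first minute:
t(Idle) = 1 + 0.3·t(Idle)
Solving: t(Idle) = 1.4286.
Expected minutes from Idle to Busy: 1.4286.

1.4286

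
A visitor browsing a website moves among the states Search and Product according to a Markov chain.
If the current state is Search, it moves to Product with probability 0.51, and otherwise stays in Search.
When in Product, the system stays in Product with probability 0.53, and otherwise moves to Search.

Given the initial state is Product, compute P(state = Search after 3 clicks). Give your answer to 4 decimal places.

Propagate the distribution vector 3 clicks from Product.
After 0 clicks: (0.0000, 1.0000)
After 1 click: (0.4700, 0.5300)
After 2 clicks: (0.4794, 0.5206)
After 3 clicks: (0.4796, 0.5204)
P(in Search after 3 clicks) = 0.4796

0.4796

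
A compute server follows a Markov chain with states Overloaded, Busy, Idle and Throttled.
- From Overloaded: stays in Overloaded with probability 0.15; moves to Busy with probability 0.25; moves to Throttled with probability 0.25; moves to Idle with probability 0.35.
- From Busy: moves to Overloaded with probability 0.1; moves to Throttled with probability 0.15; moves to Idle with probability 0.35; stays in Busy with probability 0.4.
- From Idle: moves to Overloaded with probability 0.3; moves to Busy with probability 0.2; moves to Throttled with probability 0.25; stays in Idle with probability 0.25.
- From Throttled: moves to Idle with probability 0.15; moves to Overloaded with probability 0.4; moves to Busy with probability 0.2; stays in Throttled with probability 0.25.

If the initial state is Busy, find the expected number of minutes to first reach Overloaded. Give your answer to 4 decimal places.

4.6330

Let t(s) be the expected number of minutes to first reach Overloaded from state s, with t(Overloaded) = 0. Conditioning on the first minute:
t(Busy) = 1 + 0.4·t(Busy) + 0.35·t(Idle) + 0.15·t(Throttled)
t(Idle) = 1 + 0.2·t(Busy) + 0.25·t(Idle) + 0.25·t(Throttled)
t(Throttled) = 1 + 0.2·t(Busy) + 0.15·t(Idle) + 0.25·t(Throttled)
Solving: t(Busy) = 4.6330, t(Idle) = 3.6697, t(Throttled) = 3.3028.
Expected minutes from Busy to Overloaded: 4.6330.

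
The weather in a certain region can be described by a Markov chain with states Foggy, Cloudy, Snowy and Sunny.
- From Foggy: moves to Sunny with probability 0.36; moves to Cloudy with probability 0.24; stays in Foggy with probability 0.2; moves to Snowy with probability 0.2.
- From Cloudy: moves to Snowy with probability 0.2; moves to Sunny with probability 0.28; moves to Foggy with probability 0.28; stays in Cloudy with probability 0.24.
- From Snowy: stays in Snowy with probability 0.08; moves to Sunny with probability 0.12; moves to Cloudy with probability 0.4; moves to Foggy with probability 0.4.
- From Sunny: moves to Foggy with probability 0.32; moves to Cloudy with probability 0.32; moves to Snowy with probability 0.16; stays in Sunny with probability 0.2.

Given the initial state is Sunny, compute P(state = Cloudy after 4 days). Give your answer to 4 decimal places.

0.2873

Propagate the distribution vector 4 days from Sunny.
After 0 days: (0.0000, 0.0000, 0.0000, 1.0000)
After 1 day: (0.3200, 0.3200, 0.1600, 0.2000)
After 2 days: (0.2816, 0.2816, 0.1728, 0.2640)
After 3 days: (0.2888, 0.2888, 0.1687, 0.2538)
After 4 days: (0.2873, 0.2873, 0.1696, 0.2558)
P(in Cloudy after 4 days) = 0.2873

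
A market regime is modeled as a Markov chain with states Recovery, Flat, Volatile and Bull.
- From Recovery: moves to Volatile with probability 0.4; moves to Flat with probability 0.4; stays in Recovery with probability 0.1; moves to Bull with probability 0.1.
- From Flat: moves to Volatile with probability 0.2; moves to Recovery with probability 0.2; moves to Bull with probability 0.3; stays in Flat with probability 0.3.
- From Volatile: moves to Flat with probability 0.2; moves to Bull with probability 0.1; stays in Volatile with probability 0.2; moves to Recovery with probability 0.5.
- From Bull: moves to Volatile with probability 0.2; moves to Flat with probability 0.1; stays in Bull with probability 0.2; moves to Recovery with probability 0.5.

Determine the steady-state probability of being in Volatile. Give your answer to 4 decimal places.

0.2599

Let the stationary distribution be π with π = πP and π_1 + π_2 + π_3 + π_4 = 1.
π_1 = 0.1·π_1 + 0.2·π_2 + 0.5·π_3 + 0.5·π_4
π_2 = 0.4·π_1 + 0.3·π_2 + 0.2·π_3 + 0.1·π_4
π_3 = 0.4·π_1 + 0.2·π_2 + 0.2·π_3 + 0.2·π_4
Solving with the normalization constraint gives π = (0.2993, 0.2697, 0.2599, 0.1711).
So the stationary probability of Volatile is 0.2599.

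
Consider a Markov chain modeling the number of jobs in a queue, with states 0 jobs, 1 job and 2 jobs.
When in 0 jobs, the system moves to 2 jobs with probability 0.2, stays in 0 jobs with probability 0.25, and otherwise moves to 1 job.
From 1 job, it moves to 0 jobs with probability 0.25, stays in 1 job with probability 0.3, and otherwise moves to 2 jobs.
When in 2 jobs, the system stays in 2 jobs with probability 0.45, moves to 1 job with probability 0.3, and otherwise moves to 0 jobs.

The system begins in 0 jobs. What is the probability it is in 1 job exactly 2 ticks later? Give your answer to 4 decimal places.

Sum over the intermediate state after 1 tick:
P = P(0 jobs→0 jobs)·P(0 jobs→1 job) + P(0 jobs→1 job)·P(1 job→1 job) + P(0 jobs→2 jobs)·P(2 jobs→1 job)
  = 0.25×0.55 + 0.55×0.3 + 0.2×0.3
  = 0.1375 + 0.1650 + 0.0600 = 0.3625

0.3625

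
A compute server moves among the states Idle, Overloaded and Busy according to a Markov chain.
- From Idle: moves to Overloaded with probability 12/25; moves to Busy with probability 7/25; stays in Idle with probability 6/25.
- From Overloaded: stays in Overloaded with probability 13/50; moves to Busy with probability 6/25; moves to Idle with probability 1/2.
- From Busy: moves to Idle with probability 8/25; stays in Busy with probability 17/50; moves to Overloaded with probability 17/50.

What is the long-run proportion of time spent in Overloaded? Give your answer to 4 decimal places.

Let the stationary distribution be π with π = πP and π_1 + π_2 + π_3 = 1.
π_1 = 0.24·π_1 + 0.5·π_2 + 0.32·π_3
π_2 = 0.48·π_1 + 0.26·π_2 + 0.34·π_3
Solving with the normalization constraint gives π = (0.3565, 0.3610, 0.2825).
So the stationary probability of Overloaded is 0.3610.

0.3610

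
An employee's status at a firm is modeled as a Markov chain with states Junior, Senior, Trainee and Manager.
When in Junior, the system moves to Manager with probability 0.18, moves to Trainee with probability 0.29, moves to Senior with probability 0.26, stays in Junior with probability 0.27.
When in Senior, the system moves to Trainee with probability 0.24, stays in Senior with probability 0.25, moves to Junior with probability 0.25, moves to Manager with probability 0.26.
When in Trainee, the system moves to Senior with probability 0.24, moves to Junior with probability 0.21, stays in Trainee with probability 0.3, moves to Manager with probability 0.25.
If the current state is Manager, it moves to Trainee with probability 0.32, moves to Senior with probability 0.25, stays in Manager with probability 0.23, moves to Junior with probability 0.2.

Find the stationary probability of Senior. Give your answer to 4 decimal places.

0.2494

Let the stationary distribution be π with π = πP and π_1 + π_2 + π_3 + π_4 = 1.
π_1 = 0.27·π_1 + 0.25·π_2 + 0.21·π_3 + 0.2·π_4
π_2 = 0.26·π_1 + 0.25·π_2 + 0.24·π_3 + 0.25·π_4
π_3 = 0.29·π_1 + 0.24·π_2 + 0.3·π_3 + 0.32·π_4
Solving with the normalization constraint gives π = (0.2316, 0.2494, 0.2874, 0.2317).
So the stationary probability of Senior is 0.2494.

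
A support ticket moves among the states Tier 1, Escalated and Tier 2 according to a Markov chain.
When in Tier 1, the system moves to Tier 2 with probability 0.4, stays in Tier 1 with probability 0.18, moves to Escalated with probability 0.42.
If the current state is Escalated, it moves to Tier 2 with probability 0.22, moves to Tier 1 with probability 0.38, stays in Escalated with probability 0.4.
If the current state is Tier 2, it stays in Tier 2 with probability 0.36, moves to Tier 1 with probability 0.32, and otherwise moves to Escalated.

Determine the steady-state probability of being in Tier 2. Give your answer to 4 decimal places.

0.3188

Let the stationary distribution be π with π = πP and π_1 + π_2 + π_3 = 1.
π_1 = 0.18·π_1 + 0.38·π_2 + 0.32·π_3
π_2 = 0.42·π_1 + 0.4·π_2 + 0.32·π_3
Solving with the normalization constraint gives π = (0.3007, 0.3805, 0.3188).
So the stationary probability of Tier 2 is 0.3188.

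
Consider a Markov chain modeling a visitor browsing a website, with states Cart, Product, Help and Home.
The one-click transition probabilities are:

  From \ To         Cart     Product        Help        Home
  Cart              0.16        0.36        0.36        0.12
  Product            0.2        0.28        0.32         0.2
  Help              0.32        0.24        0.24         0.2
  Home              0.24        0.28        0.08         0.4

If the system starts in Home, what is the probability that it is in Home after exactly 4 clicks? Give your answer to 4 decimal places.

Propagate the distribution vector 4 clicks from Home.
After 0 clicks: (0.0000, 0.0000, 0.0000, 1.0000)
After 1 click: (0.2400, 0.2800, 0.0800, 0.4000)
After 2 clicks: (0.2160, 0.2960, 0.2272, 0.2608)
After 3 clicks: (0.2291, 0.2882, 0.2479, 0.2349)
After 4 clicks: (0.2300, 0.2884, 0.2530, 0.2287)
P(in Home after 4 clicks) = 0.2287

0.2287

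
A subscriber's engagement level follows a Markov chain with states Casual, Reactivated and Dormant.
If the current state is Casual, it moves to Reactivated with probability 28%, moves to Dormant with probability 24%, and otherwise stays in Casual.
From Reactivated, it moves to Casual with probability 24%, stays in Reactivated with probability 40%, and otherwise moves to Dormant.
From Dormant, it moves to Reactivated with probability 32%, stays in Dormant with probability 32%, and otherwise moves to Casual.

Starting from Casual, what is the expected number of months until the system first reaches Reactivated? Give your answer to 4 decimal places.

Let t(s) be the expected number of months to first reach Reactivated from state s, with t(Reactivated) = 0. Conditioning on the first month:
t(Casual) = 1 + 0.48·t(Casual) + 0.24·t(Dormant)
t(Dormant) = 1 + 0.36·t(Casual) + 0.32·t(Dormant)
Solving: t(Casual) = 3.4431, t(Dormant) = 3.2934.
Expected months from Casual to Reactivated: 3.4431.

3.4431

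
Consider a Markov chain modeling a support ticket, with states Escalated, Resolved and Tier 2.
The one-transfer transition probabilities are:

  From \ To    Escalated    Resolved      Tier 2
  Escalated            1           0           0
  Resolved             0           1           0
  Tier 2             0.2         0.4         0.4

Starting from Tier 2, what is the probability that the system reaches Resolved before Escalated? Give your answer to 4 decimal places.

0.6667

Let h(s) be the probability of absorption at Resolved starting from transient state s. Then h(Resolved) = 1 and h(Escalated) = 0. By first-step analysis:
h(Tier 2) = 0.2·0 + 0.4·1 + 0.4·h(Tier 2)
Solving: h(Tier 2) = 0.6667.
Starting from Tier 2, the probability is 0.6667.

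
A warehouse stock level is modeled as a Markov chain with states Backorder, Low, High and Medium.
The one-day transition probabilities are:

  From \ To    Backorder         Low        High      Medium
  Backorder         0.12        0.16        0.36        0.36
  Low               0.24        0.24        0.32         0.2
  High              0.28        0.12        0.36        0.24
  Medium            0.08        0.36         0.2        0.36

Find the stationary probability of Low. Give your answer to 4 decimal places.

Let the stationary distribution be π with π = πP and π_1 + π_2 + π_3 + π_4 = 1.
π_1 = 0.12·π_1 + 0.24·π_2 + 0.28·π_3 + 0.08·π_4
π_2 = 0.16·π_1 + 0.24·π_2 + 0.12·π_3 + 0.36·π_4
π_3 = 0.36·π_1 + 0.32·π_2 + 0.36·π_3 + 0.2·π_4
Solving with the normalization constraint gives π = (0.1841, 0.2232, 0.3050, 0.2877).
So the stationary probability of Low is 0.2232.

0.2232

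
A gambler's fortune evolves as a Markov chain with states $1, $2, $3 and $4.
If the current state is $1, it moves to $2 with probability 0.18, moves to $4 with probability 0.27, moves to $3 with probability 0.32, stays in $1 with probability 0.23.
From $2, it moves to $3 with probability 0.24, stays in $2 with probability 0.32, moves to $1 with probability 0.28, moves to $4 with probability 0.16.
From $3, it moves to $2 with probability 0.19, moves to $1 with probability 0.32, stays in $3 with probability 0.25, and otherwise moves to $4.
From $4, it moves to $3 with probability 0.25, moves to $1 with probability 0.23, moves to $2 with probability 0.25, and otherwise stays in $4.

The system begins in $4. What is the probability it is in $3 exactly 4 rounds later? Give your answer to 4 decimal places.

0.2663

Propagate the distribution vector 4 rounds from $4.
After 0 rounds: (0.0000, 0.0000, 0.0000, 1.0000)
After 1 round: (0.2300, 0.2500, 0.2500, 0.2700)
After 2 rounds: (0.2650, 0.2364, 0.2636, 0.2350)
After 3 rounds: (0.2655, 0.2322, 0.2662, 0.2361)
After 4 rounds: (0.2656, 0.2317, 0.2663, 0.2365)
P(in $3 after 4 rounds) = 0.2663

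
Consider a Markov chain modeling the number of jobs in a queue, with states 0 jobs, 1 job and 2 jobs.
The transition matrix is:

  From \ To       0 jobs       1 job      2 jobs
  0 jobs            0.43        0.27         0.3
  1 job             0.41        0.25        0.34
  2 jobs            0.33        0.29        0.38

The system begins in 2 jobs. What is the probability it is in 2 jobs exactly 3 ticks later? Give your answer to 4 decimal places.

Propagate the distribution vector 3 ticks from 2 jobs.
After 0 ticks: (0.0000, 0.0000, 1.0000)
After 1 tick: (0.3300, 0.2900, 0.3800)
After 2 ticks: (0.3862, 0.2718, 0.3420)
After 3 ticks: (0.3904, 0.2714, 0.3382)
P(in 2 jobs after 3 ticks) = 0.3382

0.3382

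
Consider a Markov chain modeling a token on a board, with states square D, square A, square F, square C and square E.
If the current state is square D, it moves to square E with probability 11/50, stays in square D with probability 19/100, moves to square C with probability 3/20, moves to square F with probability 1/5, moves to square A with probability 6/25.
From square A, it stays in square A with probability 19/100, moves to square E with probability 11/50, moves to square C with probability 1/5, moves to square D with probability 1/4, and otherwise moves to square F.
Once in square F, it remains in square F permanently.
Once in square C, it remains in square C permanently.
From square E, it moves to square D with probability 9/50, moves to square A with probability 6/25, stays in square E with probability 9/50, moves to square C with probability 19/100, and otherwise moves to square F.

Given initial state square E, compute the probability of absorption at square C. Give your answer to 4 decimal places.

Let h(s) be the probability of absorption at square C starting from transient state s. Then h(square C) = 1 and h(square F) = 0. By first-step analysis:
h(square D) = 0.19·h(square D) + 0.24·h(square A) + 0.2·0 + 0.15·1 + 0.22·h(square E)
h(square A) = 0.25·h(square D) + 0.19·h(square A) + 0.14·0 + 0.2·1 + 0.22·h(square E)
h(square E) = 0.18·h(square D) + 0.24·h(square A) + 0.21·0 + 0.19·1 + 0.18·h(square E)
Solving: h(square D) = 0.4742, h(square A) = 0.5263, h(square E) = 0.4898.
Starting from square E, the probability is 0.4898.

0.4898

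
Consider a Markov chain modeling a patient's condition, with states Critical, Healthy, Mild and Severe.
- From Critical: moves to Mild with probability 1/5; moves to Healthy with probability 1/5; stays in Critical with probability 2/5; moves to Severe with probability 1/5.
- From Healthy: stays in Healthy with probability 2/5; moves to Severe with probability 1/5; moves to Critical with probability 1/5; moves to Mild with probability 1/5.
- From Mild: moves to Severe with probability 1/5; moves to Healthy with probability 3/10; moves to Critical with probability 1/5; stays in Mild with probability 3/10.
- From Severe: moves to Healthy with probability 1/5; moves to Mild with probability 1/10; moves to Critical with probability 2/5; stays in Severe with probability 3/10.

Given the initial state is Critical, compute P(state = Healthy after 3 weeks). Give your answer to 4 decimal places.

0.2720

Propagate the distribution vector 3 weeks from Critical.
After 0 weeks: (1.0000, 0.0000, 0.0000, 0.0000)
After 1 week: (0.4000, 0.2000, 0.2000, 0.2000)
After 2 weeks: (0.3200, 0.2600, 0.2000, 0.2200)
After 3 weeks: (0.3080, 0.2720, 0.1980, 0.2220)
P(in Healthy after 3 weeks) = 0.2720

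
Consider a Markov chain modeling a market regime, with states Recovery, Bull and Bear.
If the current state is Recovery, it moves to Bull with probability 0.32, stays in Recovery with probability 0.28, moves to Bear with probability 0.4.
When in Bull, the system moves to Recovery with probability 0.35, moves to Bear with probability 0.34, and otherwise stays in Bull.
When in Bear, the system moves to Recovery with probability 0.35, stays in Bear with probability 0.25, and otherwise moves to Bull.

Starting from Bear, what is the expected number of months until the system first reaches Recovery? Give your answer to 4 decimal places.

Let t(s) be the expected number of months to first reach Recovery from state s, with t(Recovery) = 0. Conditioning on the first month:
t(Bull) = 1 + 0.31·t(Bull) + 0.34·t(Bear)
t(Bear) = 1 + 0.4·t(Bull) + 0.25·t(Bear)
Solving: t(Bull) = 2.8571, t(Bear) = 2.8571.
Expected months from Bear to Recovery: 2.8571.

2.8571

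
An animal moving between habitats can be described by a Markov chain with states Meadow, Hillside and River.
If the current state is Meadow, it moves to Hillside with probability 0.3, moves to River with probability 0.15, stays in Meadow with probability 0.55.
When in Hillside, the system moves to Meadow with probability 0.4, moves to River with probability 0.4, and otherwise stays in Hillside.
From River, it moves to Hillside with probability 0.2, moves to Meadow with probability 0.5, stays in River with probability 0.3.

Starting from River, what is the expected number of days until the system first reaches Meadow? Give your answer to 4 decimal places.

Let t(s) be the expected number of days to first reach Meadow from state s, with t(Meadow) = 0. Conditioning on the first day:
t(Hillside) = 1 + 0.2·t(Hillside) + 0.4·t(River)
t(River) = 1 + 0.2·t(Hillside) + 0.3·t(River)
Solving: t(Hillside) = 2.2917, t(River) = 2.0833.
Expected days from River to Meadow: 2.0833.

2.0833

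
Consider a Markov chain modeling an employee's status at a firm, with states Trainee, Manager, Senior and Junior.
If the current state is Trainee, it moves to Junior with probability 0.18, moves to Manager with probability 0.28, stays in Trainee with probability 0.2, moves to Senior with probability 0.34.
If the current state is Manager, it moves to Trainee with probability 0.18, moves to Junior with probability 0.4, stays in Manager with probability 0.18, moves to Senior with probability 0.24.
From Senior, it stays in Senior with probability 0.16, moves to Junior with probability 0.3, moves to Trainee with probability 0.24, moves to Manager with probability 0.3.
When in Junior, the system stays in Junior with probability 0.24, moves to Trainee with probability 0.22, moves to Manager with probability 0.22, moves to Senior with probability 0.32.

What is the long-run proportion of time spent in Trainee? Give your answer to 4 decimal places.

Let the stationary distribution be π with π = πP and π_1 + π_2 + π_3 + π_4 = 1.
π_1 = 0.2·π_1 + 0.18·π_2 + 0.24·π_3 + 0.22·π_4
π_2 = 0.28·π_1 + 0.18·π_2 + 0.3·π_3 + 0.22·π_4
π_3 = 0.34·π_1 + 0.24·π_2 + 0.16·π_3 + 0.32·π_4
Solving with the normalization constraint gives π = (0.2113, 0.2439, 0.2627, 0.2821).
So the stationary probability of Trainee is 0.2113.

0.2113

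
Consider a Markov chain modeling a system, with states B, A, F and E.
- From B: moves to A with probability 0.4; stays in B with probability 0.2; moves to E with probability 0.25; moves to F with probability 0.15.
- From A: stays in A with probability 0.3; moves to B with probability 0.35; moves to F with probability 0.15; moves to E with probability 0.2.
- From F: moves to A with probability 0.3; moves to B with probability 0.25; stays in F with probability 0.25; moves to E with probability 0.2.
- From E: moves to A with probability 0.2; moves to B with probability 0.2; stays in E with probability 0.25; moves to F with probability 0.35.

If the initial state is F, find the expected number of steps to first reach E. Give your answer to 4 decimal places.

Let t(s) be the expected number of steps to first reach E from state s, with t(E) = 0. Conditioning on the first step:
t(B) = 1 + 0.2·t(B) + 0.4·t(A) + 0.15·t(F)
t(A) = 1 + 0.35·t(B) + 0.3·t(A) + 0.15·t(F)
t(F) = 1 + 0.25·t(B) + 0.3·t(A) + 0.25·t(F)
Solving: t(B) = 4.4595, t(A) = 4.6622, t(F) = 4.6847.
Expected steps from F to E: 4.6847.

4.6847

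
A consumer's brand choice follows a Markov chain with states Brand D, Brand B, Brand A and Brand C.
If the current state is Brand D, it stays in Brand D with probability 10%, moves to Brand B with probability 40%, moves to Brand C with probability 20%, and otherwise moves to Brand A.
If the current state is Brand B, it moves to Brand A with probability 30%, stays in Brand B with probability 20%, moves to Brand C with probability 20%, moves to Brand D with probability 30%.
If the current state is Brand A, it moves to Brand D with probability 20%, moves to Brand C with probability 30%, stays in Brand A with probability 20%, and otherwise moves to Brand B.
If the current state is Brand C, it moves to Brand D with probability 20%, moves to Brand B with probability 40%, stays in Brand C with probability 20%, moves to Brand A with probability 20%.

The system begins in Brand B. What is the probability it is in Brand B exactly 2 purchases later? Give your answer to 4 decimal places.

Propagate the distribution vector 2 purchases from Brand B.
After 0 purchases: (0.0000, 1.0000, 0.0000, 0.0000)
After 1 purchase: (0.3000, 0.2000, 0.3000, 0.2000)
After 2 purchases: (0.1900, 0.3300, 0.2500, 0.2300)
P(in Brand B after 2 purchases) = 0.3300

0.3300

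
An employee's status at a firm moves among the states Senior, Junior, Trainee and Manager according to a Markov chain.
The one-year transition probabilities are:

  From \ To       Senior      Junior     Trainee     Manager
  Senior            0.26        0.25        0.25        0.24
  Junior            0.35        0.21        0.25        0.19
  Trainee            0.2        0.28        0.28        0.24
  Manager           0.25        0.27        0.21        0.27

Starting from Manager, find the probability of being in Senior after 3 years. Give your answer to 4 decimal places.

0.2655

Propagate the distribution vector 3 years from Manager.
After 0 years: (0.0000, 0.0000, 0.0000, 1.0000)
After 1 year: (0.2500, 0.2700, 0.2100, 0.2700)
After 2 years: (0.2690, 0.2509, 0.2455, 0.2346)
After 3 years: (0.2655, 0.2520, 0.2480, 0.2345)
P(in Senior after 3 years) = 0.2655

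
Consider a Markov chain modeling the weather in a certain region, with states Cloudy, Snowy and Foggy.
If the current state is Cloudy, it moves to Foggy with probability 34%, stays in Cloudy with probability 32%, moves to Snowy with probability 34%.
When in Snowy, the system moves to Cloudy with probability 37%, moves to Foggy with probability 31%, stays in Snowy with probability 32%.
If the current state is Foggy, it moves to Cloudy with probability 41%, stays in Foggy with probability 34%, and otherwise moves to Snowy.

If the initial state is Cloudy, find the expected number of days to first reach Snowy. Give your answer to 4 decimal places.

3.2321

Let t(s) be the expected number of days to first reach Snowy from state s, with t(Snowy) = 0. Conditioning on the first day:
t(Cloudy) = 1 + 0.32·t(Cloudy) + 0.34·t(Foggy)
t(Foggy) = 1 + 0.41·t(Cloudy) + 0.34·t(Foggy)
Solving: t(Cloudy) = 3.2321, t(Foggy) = 3.5229.
Expected days from Cloudy to Snowy: 3.2321.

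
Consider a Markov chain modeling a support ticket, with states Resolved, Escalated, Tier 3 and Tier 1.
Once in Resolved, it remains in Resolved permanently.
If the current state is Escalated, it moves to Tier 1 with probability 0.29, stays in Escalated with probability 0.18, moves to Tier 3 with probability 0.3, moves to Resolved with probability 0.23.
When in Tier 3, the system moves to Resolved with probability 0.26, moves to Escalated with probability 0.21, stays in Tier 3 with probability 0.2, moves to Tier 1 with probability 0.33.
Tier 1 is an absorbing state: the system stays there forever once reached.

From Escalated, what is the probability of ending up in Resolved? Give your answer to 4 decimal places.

Let h(s) be the probability of absorption at Resolved starting from transient state s. Then h(Resolved) = 1 and h(Tier 1) = 0. By first-step analysis:
h(Escalated) = 0.23·1 + 0.18·h(Escalated) + 0.3·h(Tier 3) + 0.29·0
h(Tier 3) = 0.26·1 + 0.21·h(Escalated) + 0.2·h(Tier 3) + 0.33·0
Solving: h(Escalated) = 0.4418, h(Tier 3) = 0.4410.
Starting from Escalated, the probability is 0.4418.

0.4418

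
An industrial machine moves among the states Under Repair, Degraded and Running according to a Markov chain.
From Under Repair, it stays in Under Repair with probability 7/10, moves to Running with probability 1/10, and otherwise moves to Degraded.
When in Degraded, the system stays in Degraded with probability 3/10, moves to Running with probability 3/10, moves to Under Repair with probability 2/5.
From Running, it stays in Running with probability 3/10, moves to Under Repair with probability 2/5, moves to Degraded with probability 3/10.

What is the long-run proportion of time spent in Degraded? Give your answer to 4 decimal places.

Let the stationary distribution be π with π = πP and π_1 + π_2 + π_3 = 1.
π_1 = 0.7·π_1 + 0.4·π_2 + 0.4·π_3
π_2 = 0.2·π_1 + 0.3·π_2 + 0.3·π_3
Solving with the normalization constraint gives π = (0.5714, 0.2429, 0.1857).
So the stationary probability of Degraded is 0.2429.

0.2429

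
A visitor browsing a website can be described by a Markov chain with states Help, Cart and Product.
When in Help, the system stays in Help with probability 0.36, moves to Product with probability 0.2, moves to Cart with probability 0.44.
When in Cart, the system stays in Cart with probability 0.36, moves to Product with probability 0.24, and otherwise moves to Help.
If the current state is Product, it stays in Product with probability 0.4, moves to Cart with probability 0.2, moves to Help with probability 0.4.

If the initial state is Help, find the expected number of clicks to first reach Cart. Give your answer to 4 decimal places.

2.6316

Let t(s) be the expected number of clicks to first reach Cart from state s, with t(Cart) = 0. Conditioning on the first click:
t(Help) = 1 + 0.36·t(Help) + 0.2·t(Product)
t(Product) = 1 + 0.4·t(Help) + 0.4·t(Product)
Solving: t(Help) = 2.6316, t(Product) = 3.4211.
Expected clicks from Help to Cart: 2.6316.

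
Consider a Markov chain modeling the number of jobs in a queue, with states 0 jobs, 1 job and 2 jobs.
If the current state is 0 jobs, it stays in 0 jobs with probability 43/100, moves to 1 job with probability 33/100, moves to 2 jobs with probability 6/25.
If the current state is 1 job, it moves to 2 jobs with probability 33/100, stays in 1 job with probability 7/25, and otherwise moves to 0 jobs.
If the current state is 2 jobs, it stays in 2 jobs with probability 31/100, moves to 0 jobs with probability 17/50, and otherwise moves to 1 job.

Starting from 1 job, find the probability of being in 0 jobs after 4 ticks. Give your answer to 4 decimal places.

0.3912

Propagate the distribution vector 4 ticks from 1 job.
After 0 ticks: (0.0000, 1.0000, 0.0000)
After 1 tick: (0.3900, 0.2800, 0.3300)
After 2 ticks: (0.3891, 0.3226, 0.2883)
After 3 ticks: (0.3911, 0.3196, 0.2892)
After 4 ticks: (0.3912, 0.3198, 0.2890)
P(in 0 jobs after 4 ticks) = 0.3912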